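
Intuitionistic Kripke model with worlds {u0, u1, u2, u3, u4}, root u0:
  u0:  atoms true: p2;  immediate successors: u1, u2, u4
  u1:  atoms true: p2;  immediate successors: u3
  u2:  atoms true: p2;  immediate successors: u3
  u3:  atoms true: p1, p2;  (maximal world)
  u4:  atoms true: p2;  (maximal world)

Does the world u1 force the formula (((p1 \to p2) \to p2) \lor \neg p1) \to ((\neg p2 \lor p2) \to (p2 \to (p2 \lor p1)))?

u1 \Vdash (((p1 \to p2) \to p2) \lor \neg p1) \to ((\neg p2 \lor p2) \to (p2 \to (p2 \lor p1))): every world accessible from u1 that forces ((p1 \to p2) \to p2) \lor \neg p1 (namely u1, u3) also forces (\neg p2 \lor p2) \to (p2 \to (p2 \lor p1)).

Yes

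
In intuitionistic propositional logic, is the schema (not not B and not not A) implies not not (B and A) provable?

Yes

This is the distribution of double negation over conjunction, which is intuitionistically derivable.
Assume not not B, not not A, and not (B and A). From B we'd get not A (since B and A is refuted), contradicting not not A; so not B, contradicting not not B.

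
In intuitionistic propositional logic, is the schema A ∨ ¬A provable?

This is the law of excluded middle, which is not intuitionistically valid.
A Kripke countermodel: worlds u0, u1; order generated by u0 ≤ u1; atoms true at each world — u0:{}; u1:{A}.
u0 ⊮ A ∨ ¬A: neither disjunct is forced at u0.
u0 lacks atom A, so u0 ⊮ A.
So the root u0 does not force the formula.

No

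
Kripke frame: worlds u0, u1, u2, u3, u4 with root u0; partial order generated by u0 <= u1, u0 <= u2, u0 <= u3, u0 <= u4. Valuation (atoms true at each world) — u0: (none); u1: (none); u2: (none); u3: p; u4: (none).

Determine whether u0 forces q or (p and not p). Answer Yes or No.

No

u0 does not force q or (p and not p): neither disjunct is forced at u0.
u0 lacks atom q, so u0 does not force q.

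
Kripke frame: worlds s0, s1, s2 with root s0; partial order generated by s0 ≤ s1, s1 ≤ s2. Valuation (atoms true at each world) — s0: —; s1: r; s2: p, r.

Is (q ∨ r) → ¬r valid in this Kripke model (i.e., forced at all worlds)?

Not every world: s0 ⊮ (q ∨ r) → ¬r.
s0 ⊮ (q ∨ r) → ¬r: at the accessible world s1, s1 ⊩ q ∨ r but s1 ⊮ ¬r.
s1 ⊮ ¬r since s1 is accessible from s1 and s1 ⊩ r.

No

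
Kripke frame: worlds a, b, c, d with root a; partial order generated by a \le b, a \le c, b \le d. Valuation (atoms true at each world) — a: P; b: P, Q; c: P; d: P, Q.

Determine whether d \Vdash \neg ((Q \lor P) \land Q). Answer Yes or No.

No

d \nVdash \neg ((Q \lor P) \land Q) since d is accessible from d and d \Vdash (Q \lor P) \land Q.
d \Vdash (Q \lor P) \land Q since d forces both conjuncts.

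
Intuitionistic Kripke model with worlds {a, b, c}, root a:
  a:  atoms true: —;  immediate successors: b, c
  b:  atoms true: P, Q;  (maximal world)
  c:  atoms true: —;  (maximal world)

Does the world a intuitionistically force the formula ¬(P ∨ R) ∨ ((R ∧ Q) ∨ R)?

No

a ⊮ ¬(P ∨ R) ∨ ((R ∧ Q) ∨ R): neither disjunct is forced at a.
a ⊮ ¬(P ∨ R) since b is accessible from a and b ⊩ P ∨ R.
b ⊩ P ∨ R via the disjunct P.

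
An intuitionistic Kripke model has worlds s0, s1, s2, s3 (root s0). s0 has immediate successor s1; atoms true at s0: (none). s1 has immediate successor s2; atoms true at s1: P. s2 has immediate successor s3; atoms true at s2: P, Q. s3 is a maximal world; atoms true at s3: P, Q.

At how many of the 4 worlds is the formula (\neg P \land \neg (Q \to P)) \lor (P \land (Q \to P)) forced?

s0: does not force it — s0 \nVdash (\neg P \land \neg (Q \to P)) \lor (P \land (Q \to P)): neither disjunct is forced at s0.
s1: forces it.
s2: forces it.
s3: forces it.
Worlds forcing the formula: {s1, s2, s3}.

3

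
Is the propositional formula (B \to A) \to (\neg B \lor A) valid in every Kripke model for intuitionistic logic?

This is the material-implication-as-disjunction principle, which is not intuitionistically valid.
A Kripke countermodel: worlds a, b; order generated by a \le b; atoms true at each world — a:{}; b:{A,B}.
a \nVdash (B \to A) \to (\neg B \lor A): already at a itself, a \Vdash B \to A but a \nVdash \neg B \lor A.
a \nVdash \neg B \lor A: neither disjunct is forced at a.
a \nVdash \neg B since b is accessible from a and b \Vdash B.
So the root a does not force the formula.

No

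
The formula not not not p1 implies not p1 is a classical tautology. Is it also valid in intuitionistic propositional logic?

This is triple-negation reduction, which is intuitionistically derivable.
Assume not not not p1 and suppose p1. Then not not p1 (double-negation introduction), contradicting not not not p1. So not p1.

Yes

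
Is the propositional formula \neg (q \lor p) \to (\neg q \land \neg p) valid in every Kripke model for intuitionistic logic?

Yes

This is a constructively valid De Morgan direction (negated disjunction to conjunction of negations), which is intuitionistically derivable.
From \neg (q \lor p): if q held then q \lor p would, contradiction — so \neg q; similarly \neg p.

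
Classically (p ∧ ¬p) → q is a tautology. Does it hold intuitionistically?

This is an instance of ex falso quodlibet, which is intuitionistically derivable.
No world can force both p and ¬p, so the antecedent p ∧ ¬p is never forced and the implication holds vacuously at every world.

Yes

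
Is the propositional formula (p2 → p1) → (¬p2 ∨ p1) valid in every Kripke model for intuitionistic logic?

This is the material-implication-as-disjunction principle, which is not intuitionistically valid.
A Kripke countermodel: worlds a, b; order generated by a ≤ b; atoms true at each world — a:{}; b:{p1,p2}.
a ⊮ (p2 → p1) → (¬p2 ∨ p1): already at a itself, a ⊩ p2 → p1 but a ⊮ ¬p2 ∨ p1.
a ⊮ ¬p2 ∨ p1: neither disjunct is forced at a.
a ⊮ ¬p2 since b is accessible from a and b ⊩ p2.
So the root a does not force the formula.

No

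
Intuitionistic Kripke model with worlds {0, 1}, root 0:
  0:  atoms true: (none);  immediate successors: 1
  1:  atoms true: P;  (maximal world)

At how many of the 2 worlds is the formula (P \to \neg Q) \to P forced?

1

0: does not force it — 0 \nVdash (P \to \neg Q) \to P: already at 0 itself, 0 \Vdash P \to \neg Q but 0 \nVdash P.
1: forces it.
Worlds forcing the formula: {1}.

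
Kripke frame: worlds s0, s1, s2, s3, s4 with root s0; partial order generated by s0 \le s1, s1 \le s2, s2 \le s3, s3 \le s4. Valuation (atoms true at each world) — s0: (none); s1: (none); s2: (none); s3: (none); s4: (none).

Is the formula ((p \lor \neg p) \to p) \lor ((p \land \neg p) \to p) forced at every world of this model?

Yes

s0 \Vdash ((p \lor \neg p) \to p) \lor ((p \land \neg p) \to p) via the disjunct (p \land \neg p) \to p.
Since the root s0 forces ((p \lor \neg p) \to p) \lor ((p \land \neg p) \to p) and forcing is persistent (monotone upward), every world forces it.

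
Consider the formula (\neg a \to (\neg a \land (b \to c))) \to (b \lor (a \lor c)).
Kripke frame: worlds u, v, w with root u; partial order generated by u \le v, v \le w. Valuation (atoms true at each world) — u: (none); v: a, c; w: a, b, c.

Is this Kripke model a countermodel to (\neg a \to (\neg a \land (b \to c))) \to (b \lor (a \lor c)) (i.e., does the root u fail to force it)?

Yes

u \nVdash (\neg a \to (\neg a \land (b \to c))) \to (b \lor (a \lor c)): already at u itself, u \Vdash \neg a \to (\neg a \land (b \to c)) but u \nVdash b \lor (a \lor c).
u \nVdash b \lor (a \lor c): neither disjunct is forced at u.
u lacks atom b, so u \nVdash b.
So the root u does not force (\neg a \to (\neg a \land (b \to c))) \to (b \lor (a \lor c)); the model is a countermodel.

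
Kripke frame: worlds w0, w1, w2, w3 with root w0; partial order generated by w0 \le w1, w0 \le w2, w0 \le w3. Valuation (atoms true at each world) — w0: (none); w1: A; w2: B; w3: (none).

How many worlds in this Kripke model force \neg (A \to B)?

w0: does not force it — w0 \nVdash \neg (A \to B) since w2 is accessible from w0 and w2 \Vdash A \to B.
w1: forces it.
w2: does not force it — w2 \nVdash \neg (A \to B) since w2 is accessible from w2 and w2 \Vdash A \to B.
w3: does not force it — w3 \nVdash \neg (A \to B) since w3 is accessible from w3 and w3 \Vdash A \to B.
Worlds forcing the formula: {w1}.

1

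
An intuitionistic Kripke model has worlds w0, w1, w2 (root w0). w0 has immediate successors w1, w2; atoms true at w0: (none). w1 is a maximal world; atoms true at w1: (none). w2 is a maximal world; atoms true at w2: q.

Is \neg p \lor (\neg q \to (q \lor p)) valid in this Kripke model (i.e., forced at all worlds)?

Yes

w0 \Vdash \neg p \lor (\neg q \to (q \lor p)) via the disjunct \neg p.
Since the root w0 forces \neg p \lor (\neg q \to (q \lor p)) and forcing is persistent (monotone upward), every world forces it.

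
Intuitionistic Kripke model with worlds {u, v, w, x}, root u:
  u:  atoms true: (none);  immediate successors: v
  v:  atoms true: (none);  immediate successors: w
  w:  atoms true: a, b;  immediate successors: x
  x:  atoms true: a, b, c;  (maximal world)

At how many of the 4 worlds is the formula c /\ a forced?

u: does not force it — u ||-/- c /\ a since u fails c.
v: does not force it.
w: does not force it.
x: forces it.
Worlds forcing the formula: {x}.

1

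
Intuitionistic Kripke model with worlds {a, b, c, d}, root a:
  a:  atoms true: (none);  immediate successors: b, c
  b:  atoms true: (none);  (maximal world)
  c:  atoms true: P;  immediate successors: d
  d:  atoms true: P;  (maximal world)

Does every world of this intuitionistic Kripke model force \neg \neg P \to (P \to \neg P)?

No

Not every world: a \nVdash \neg \neg P \to (P \to \neg P).
a \nVdash \neg \neg P \to (P \to \neg P): at the accessible world c, c \Vdash \neg \neg P but c \nVdash P \to \neg P.
c \nVdash P \to \neg P: already at c itself, c \Vdash P but c \nVdash \neg P.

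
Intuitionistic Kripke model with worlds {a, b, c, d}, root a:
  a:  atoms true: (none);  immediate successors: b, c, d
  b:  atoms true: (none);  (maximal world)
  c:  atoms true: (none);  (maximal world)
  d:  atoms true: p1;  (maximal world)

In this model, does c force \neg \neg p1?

No

c \nVdash \neg \neg p1 since c is accessible from c and c \Vdash \neg p1.
c \Vdash \neg p1: no world accessible from c forces p1.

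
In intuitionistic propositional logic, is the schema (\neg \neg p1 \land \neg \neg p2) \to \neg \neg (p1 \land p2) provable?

Yes

This is the distribution of double negation over conjunction, which is intuitionistically derivable.
Assume \neg \neg p1, \neg \neg p2, and \neg (p1 \land p2). From p1 we'd get \neg p2 (since p1 \land p2 is refuted), contradicting \neg \neg p2; so \neg p1, contradicting \neg \neg p1.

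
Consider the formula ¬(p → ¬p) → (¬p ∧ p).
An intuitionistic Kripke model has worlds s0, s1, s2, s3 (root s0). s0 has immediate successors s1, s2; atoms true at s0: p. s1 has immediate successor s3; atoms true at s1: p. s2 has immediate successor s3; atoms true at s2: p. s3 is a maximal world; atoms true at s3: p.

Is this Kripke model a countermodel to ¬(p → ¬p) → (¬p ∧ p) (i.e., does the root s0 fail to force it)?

Yes

s0 ⊮ ¬(p → ¬p) → (¬p ∧ p): already at s0 itself, s0 ⊩ ¬(p → ¬p) but s0 ⊮ ¬p ∧ p.
s0 ⊮ ¬p ∧ p since s0 fails ¬p.
So the root s0 does not force ¬(p → ¬p) → (¬p ∧ p); the model is a countermodel.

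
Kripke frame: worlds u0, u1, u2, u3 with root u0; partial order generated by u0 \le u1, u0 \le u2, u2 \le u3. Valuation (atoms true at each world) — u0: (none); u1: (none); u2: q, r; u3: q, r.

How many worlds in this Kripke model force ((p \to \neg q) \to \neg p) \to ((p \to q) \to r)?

u0: does not force it — u0 \nVdash ((p \to \neg q) \to \neg p) \to ((p \to q) \to r): already at u0 itself, u0 \Vdash (p \to \neg q) \to \neg p but u0 \nVdash (p \to q) \to r.
u1: does not force it.
u2: forces it.
u3: forces it.
Worlds forcing the formula: {u2, u3}.

2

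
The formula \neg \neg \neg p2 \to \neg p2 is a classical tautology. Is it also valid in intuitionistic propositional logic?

Yes

This is triple-negation reduction, which is intuitionistically derivable.
Assume \neg \neg \neg p2 and suppose p2. Then \neg \neg p2 (double-negation introduction), contradicting \neg \neg \neg p2. So \neg p2.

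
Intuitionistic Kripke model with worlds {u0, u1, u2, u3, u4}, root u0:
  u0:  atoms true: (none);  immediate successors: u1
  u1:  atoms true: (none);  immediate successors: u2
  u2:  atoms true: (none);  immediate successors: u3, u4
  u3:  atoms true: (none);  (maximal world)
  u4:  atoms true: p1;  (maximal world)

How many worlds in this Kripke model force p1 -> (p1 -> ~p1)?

u0: does not force it — u0 ||-/- p1 -> (p1 -> ~p1): at the accessible world u4, u4 ||- p1 but u4 ||-/- p1 -> ~p1.
u1: does not force it.
u2: does not force it.
u3: forces it.
u4: does not force it.
Worlds forcing the formula: {u3}.

1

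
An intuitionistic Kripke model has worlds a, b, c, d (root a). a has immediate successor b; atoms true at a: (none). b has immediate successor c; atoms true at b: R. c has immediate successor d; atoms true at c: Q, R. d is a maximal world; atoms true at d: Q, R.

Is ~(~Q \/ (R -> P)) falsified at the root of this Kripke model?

No

a ||- ~(~Q \/ (R -> P)): no world accessible from a forces ~Q \/ (R -> P).
So the root a forces ~(~Q \/ (R -> P)); the model is not a countermodel.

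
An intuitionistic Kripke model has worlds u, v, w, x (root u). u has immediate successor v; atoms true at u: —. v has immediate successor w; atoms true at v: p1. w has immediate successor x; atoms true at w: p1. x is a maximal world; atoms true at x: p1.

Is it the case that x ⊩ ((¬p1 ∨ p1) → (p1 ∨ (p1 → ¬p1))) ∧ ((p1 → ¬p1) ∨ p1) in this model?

x ⊩ ((¬p1 ∨ p1) → (p1 ∨ (p1 → ¬p1))) ∧ ((p1 → ¬p1) ∨ p1) since x forces both conjuncts.

Yes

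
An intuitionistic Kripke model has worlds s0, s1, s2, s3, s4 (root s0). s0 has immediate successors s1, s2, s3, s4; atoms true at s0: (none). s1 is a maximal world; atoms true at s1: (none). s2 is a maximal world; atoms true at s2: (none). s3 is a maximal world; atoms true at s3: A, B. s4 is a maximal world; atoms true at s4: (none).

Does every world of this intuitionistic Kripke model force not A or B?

Not every world: s0 does not force not A or B.
s0 does not force not A or B: neither disjunct is forced at s0.
s0 does not force not A since s3 is accessible from s0 and s3 forces A.

No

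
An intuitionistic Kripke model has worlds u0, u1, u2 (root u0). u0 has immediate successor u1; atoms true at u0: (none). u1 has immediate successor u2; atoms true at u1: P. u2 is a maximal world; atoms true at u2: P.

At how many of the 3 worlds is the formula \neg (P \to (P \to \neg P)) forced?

u0: forces it.
u1: forces it.
u2: forces it.
Worlds forcing the formula: {u0, u1, u2}.

3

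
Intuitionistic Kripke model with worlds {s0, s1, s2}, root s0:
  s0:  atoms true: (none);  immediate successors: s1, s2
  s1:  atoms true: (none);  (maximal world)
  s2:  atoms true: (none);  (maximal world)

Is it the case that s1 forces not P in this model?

Yes

s1 forces not P: no world accessible from s1 forces P.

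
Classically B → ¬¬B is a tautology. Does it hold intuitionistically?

This is double-negation introduction, which is intuitionistically derivable.
If a world forces B then every accessible world forces B (persistence), so none forces ¬B; hence ¬¬B.

Yes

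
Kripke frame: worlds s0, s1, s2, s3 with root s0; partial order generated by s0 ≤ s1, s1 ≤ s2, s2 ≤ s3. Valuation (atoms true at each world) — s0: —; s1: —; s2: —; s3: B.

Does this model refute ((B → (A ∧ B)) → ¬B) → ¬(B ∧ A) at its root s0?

s0 ⊩ ((B → (A ∧ B)) → ¬B) → ¬(B ∧ A): every world accessible from s0 that forces (B → (A ∧ B)) → ¬B (namely s0, s1, s2, s3) also forces ¬(B ∧ A).
So the root s0 forces ((B → (A ∧ B)) → ¬B) → ¬(B ∧ A); the model is not a countermodel.

No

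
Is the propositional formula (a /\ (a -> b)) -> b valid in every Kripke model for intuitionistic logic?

This is modus ponens in implicational form, which is intuitionistically derivable.
If a world forces a and a -> b, then applying the implication at that world (which is accessible from itself) gives b.

Yes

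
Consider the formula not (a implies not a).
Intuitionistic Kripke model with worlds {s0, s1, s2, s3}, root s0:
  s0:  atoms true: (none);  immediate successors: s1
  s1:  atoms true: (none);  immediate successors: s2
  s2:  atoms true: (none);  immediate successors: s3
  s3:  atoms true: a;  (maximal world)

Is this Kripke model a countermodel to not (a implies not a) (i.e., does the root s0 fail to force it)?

s0 forces not (a implies not a): no world accessible from s0 forces a implies not a.
So the root s0 forces not (a implies not a); the model is not a countermodel.

No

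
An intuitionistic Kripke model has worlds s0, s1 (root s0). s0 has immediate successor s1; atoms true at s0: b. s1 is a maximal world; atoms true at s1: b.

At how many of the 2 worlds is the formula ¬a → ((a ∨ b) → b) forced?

s0: forces it.
s1: forces it.
Worlds forcing the formula: {s0, s1}.

2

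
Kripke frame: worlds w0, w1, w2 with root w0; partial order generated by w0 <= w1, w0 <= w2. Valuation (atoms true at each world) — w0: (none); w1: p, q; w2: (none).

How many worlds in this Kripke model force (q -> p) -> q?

1

w0: does not force it — w0 ||-/- (q -> p) -> q: already at w0 itself, w0 ||- q -> p but w0 ||-/- q.
w1: forces it.
w2: does not force it — w2 ||-/- (q -> p) -> q: already at w2 itself, w2 ||- q -> p but w2 ||-/- q.
Worlds forcing the formula: {w1}.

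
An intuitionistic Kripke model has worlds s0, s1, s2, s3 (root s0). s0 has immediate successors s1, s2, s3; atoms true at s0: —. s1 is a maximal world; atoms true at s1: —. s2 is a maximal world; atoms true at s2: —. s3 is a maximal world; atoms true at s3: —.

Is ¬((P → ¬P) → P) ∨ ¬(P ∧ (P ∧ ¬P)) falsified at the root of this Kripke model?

No

s0 ⊩ ¬((P → ¬P) → P) ∨ ¬(P ∧ (P ∧ ¬P)) via the disjunct ¬((P → ¬P) → P).
So the root s0 forces ¬((P → ¬P) → P) ∨ ¬(P ∧ (P ∧ ¬P)); the model is not a countermodel.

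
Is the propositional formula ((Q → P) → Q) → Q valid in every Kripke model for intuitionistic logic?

No

This is Peirce's law, which is not intuitionistically valid.
A Kripke countermodel: worlds 0, 1; order generated by 0 ≤ 1; atoms true at each world — 0:{}; 1:{Q}.
0 ⊮ ((Q → P) → Q) → Q: already at 0 itself, 0 ⊩ (Q → P) → Q but 0 ⊮ Q.
0 lacks atom Q, so 0 ⊮ Q.
So the root 0 does not force the formula.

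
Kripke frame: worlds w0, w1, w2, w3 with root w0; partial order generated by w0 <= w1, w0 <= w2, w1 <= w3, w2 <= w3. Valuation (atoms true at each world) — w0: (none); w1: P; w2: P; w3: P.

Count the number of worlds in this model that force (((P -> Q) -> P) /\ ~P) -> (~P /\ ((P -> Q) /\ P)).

w0: forces it.
w1: forces it.
w2: forces it.
w3: forces it.
Worlds forcing the formula: {w0, w1, w2, w3}.

4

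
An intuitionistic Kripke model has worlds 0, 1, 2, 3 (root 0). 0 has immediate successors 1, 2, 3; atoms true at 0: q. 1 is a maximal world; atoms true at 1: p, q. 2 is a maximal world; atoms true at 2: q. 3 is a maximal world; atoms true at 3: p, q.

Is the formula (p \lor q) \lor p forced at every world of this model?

Yes

0 \Vdash (p \lor q) \lor p via the disjunct p \lor q.
Since the root 0 forces (p \lor q) \lor p and forcing is persistent (monotone upward), every world forces it.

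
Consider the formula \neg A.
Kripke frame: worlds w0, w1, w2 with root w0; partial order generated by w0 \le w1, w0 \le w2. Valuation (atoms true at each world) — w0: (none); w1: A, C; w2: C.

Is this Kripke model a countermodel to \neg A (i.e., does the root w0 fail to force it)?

Yes

w0 \nVdash \neg A since w1 is accessible from w0 and w1 \Vdash A.
So the root w0 does not force \neg A; the model is a countermodel.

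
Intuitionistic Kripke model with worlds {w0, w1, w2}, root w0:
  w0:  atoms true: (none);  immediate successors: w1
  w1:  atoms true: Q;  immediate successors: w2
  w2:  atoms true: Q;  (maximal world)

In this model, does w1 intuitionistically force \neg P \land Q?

Yes

w1 \Vdash \neg P \land Q since w1 forces both conjuncts.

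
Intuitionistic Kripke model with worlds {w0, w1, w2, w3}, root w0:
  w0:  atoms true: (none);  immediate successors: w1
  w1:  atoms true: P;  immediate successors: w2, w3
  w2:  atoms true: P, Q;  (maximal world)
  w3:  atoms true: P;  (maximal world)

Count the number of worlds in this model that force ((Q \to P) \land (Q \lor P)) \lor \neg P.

w0: does not force it — w0 \nVdash ((Q \to P) \land (Q \lor P)) \lor \neg P: neither disjunct is forced at w0.
w1: forces it.
w2: forces it.
w3: forces it.
Worlds forcing the formula: {w1, w2, w3}.

3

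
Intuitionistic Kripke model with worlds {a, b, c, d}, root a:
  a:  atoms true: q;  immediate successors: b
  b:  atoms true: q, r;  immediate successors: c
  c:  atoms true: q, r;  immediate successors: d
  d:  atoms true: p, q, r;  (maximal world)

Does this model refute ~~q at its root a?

No

a ||- ~~q: no world accessible from a forces ~q.
So the root a forces ~~q; the model is not a countermodel.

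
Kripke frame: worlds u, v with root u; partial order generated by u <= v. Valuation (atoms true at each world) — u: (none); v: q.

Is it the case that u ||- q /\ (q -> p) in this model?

No

u ||-/- q /\ (q -> p) since u fails q.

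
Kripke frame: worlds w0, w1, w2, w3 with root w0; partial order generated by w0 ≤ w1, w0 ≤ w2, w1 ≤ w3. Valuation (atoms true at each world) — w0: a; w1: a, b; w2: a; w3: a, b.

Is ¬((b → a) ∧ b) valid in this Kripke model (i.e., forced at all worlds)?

Not every world: w0 ⊮ ¬((b → a) ∧ b).
w0 ⊮ ¬((b → a) ∧ b) since w1 is accessible from w0 and w1 ⊩ (b → a) ∧ b.
w1 ⊩ (b → a) ∧ b since w1 forces both conjuncts.

No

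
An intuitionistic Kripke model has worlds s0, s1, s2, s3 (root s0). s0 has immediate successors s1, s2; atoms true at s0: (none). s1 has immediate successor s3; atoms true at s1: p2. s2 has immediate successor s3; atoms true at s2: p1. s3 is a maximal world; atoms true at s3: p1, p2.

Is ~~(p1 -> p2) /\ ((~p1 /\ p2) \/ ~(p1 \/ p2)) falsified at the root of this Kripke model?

Yes

s0 ||-/- ~~(p1 -> p2) /\ ((~p1 /\ p2) \/ ~(p1 \/ p2)) since s0 fails (~p1 /\ p2) \/ ~(p1 \/ p2).
So the root s0 does not force ~~(p1 -> p2) /\ ((~p1 /\ p2) \/ ~(p1 \/ p2)); the model is a countermodel.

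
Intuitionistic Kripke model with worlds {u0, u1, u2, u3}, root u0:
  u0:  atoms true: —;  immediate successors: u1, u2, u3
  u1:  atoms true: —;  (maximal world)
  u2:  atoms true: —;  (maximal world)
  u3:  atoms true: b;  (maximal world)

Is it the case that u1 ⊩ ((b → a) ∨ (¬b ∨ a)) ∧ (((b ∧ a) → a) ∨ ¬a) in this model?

u1 ⊩ ((b → a) ∨ (¬b ∨ a)) ∧ (((b ∧ a) → a) ∨ ¬a) since u1 forces both conjuncts.

Yes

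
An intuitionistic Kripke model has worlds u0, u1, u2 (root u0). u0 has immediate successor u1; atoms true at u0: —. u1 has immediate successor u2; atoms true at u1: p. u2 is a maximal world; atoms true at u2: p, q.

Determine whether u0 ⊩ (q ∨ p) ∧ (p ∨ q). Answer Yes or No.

No

u0 ⊮ (q ∨ p) ∧ (p ∨ q) since u0 fails q ∨ p.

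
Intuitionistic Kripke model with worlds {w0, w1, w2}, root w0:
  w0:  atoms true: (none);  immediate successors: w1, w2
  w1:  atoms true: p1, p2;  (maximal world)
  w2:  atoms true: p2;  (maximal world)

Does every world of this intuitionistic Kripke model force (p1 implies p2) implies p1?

No

Not every world: w0 does not force (p1 implies p2) implies p1.
w0 does not force (p1 implies p2) implies p1: already at w0 itself, w0 forces p1 implies p2 but w0 does not force p1.
w0 lacks atom p1, so w0 does not force p1.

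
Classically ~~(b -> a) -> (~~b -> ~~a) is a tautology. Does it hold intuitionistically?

Yes

This is the distribution of double negation over implication, which is intuitionistically derivable.
Assume ~~(b -> a) and ~~b; suppose ~a. Then b -> a would give ~b (by contraposition), contradicting ~~b; so ~(b -> a), contradicting ~~(b -> a). Hence ~~a.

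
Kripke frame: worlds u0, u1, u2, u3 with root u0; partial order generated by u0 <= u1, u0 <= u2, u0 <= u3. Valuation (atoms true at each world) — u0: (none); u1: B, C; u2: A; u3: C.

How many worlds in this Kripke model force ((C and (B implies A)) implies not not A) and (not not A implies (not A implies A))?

u0: does not force it — u0 does not force ((C and (B implies A)) implies not not A) and (not not A implies (not A implies A)) since u0 fails (C and (B implies A)) implies not not A.
u1: forces it.
u2: forces it.
u3: does not force it — u3 does not force ((C and (B implies A)) implies not not A) and (not not A implies (not A implies A)) since u3 fails (C and (B implies A)) implies not not A.
Worlds forcing the formula: {u1, u2}.

2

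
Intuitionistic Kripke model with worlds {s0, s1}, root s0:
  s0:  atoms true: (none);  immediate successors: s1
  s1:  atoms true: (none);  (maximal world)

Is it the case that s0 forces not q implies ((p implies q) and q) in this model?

s0 does not force not q implies ((p implies q) and q): already at s0 itself, s0 forces not q but s0 does not force (p implies q) and q.
s0 does not force (p implies q) and q since s0 fails q.

No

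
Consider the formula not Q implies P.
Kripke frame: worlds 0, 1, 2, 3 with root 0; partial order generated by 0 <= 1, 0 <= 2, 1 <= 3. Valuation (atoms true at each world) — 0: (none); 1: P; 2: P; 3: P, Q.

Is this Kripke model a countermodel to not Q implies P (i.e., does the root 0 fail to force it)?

No

0 forces not Q implies P: every world accessible from 0 that forces not Q (namely 2) also forces P.
So the root 0 forces not Q implies P; the model is not a countermodel.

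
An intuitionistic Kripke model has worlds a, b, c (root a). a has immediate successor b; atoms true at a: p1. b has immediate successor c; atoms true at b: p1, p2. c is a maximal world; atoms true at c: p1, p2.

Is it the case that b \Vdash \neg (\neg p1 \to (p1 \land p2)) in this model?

b \nVdash \neg (\neg p1 \to (p1 \land p2)) since b is accessible from b and b \Vdash \neg p1 \to (p1 \land p2).
b \Vdash \neg p1 \to (p1 \land p2) vacuously: no world accessible from b forces the antecedent \neg p1.

No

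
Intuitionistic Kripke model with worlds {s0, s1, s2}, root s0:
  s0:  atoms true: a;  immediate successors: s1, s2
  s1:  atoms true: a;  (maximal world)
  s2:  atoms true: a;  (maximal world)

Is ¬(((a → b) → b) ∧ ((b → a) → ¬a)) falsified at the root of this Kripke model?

No

s0 ⊩ ¬(((a → b) → b) ∧ ((b → a) → ¬a)): no world accessible from s0 forces ((a → b) → b) ∧ ((b → a) → ¬a).
So the root s0 forces ¬(((a → b) → b) ∧ ((b → a) → ¬a)); the model is not a countermodel.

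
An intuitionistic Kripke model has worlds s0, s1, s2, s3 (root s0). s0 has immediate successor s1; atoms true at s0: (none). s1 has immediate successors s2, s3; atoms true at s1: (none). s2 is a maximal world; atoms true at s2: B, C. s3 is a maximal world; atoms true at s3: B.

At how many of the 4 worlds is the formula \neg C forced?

1

s0: does not force it — s0 \nVdash \neg C since s2 is accessible from s0 and s2 \Vdash C.
s1: does not force it — s1 \nVdash \neg C since s2 is accessible from s1 and s2 \Vdash C.
s2: does not force it.
s3: forces it.
Worlds forcing the formula: {s3}.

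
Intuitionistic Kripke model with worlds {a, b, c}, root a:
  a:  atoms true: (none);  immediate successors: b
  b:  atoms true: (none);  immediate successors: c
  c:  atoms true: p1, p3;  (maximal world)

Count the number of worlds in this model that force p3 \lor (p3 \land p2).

a: does not force it — a \nVdash p3 \lor (p3 \land p2): neither disjunct is forced at a.
b: does not force it — b \nVdash p3 \lor (p3 \land p2): neither disjunct is forced at b.
c: forces it.
Worlds forcing the formula: {c}.

1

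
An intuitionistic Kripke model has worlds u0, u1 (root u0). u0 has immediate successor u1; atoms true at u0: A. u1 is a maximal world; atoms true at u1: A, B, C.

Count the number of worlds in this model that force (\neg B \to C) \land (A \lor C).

u0: forces it.
u1: forces it.
Worlds forcing the formula: {u0, u1}.

2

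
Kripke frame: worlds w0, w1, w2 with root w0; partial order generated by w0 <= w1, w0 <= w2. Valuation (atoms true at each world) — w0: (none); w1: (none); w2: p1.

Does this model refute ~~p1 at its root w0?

w0 ||-/- ~~p1 since w1 is accessible from w0 and w1 ||- ~p1.
w1 ||- ~p1: no world accessible from w1 forces p1.
So the root w0 does not force ~~p1; the model is a countermodel.

Yes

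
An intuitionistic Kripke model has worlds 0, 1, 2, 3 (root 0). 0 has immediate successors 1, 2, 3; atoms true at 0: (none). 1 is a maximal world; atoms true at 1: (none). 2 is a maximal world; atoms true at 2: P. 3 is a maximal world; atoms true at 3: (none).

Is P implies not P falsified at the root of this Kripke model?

0 does not force P implies not P: at the accessible world 2, 2 forces P but 2 does not force not P.
2 does not force not P since 2 is accessible from 2 and 2 forces P.
So the root 0 does not force P implies not P; the model is a countermodel.

Yes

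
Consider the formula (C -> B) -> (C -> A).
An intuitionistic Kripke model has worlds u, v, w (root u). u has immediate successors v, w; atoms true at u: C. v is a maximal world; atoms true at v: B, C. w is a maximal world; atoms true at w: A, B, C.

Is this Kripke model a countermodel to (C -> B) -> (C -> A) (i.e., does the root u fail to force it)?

u ||-/- (C -> B) -> (C -> A): at the accessible world v, v ||- C -> B but v ||-/- C -> A.
v ||-/- C -> A: already at v itself, v ||- C but v ||-/- A.
v lacks atom A, so v ||-/- A.
So the root u does not force (C -> B) -> (C -> A); the model is a countermodel.

Yes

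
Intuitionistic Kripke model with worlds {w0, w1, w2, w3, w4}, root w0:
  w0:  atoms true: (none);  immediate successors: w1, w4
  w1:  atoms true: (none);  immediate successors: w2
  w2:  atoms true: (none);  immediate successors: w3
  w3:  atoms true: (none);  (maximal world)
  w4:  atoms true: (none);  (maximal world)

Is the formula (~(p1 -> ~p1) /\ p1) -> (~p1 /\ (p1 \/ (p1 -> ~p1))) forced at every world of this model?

w0 ||- (~(p1 -> ~p1) /\ p1) -> (~p1 /\ (p1 \/ (p1 -> ~p1))) vacuously: no world accessible from w0 forces the antecedent ~(p1 -> ~p1) /\ p1.
Since the root w0 forces (~(p1 -> ~p1) /\ p1) -> (~p1 /\ (p1 \/ (p1 -> ~p1))) and forcing is persistent (monotone upward), every world forces it.

Yes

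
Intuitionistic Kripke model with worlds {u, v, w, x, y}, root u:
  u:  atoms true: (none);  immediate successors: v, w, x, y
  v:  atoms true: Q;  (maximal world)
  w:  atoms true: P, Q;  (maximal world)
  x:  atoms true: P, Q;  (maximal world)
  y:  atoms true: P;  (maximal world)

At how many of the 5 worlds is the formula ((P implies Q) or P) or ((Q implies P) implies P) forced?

5

u: forces it.
v: forces it.
w: forces it.
x: forces it.
y: forces it.
Worlds forcing the formula: {u, v, w, x, y}.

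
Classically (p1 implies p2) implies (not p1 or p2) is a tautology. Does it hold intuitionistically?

No

This is the material-implication-as-disjunction principle, which is not intuitionistically valid.
A Kripke countermodel: worlds 0, 1; order generated by 0 <= 1; atoms true at each world — 0:{}; 1:{p1,p2}.
0 does not force (p1 implies p2) implies (not p1 or p2): already at 0 itself, 0 forces p1 implies p2 but 0 does not force not p1 or p2.
0 does not force not p1 or p2: neither disjunct is forced at 0.
0 does not force not p1 since 1 is accessible from 0 and 1 forces p1.
So the root 0 does not force the formula.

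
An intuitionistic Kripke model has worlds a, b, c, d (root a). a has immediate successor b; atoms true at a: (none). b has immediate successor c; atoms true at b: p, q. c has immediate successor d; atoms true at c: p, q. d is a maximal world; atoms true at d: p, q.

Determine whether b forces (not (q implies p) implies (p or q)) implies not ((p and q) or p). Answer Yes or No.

b does not force (not (q implies p) implies (p or q)) implies not ((p and q) or p): already at b itself, b forces not (q implies p) implies (p or q) but b does not force not ((p and q) or p).
b does not force not ((p and q) or p) since b is accessible from b and b forces (p and q) or p.
b forces (p and q) or p via the disjunct p and q.

No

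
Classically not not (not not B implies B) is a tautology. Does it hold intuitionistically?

Yes

This is the double negation of double-negation elimination, which is intuitionistically derivable.
By Glivenko's theorem the double negation of any classical propositional tautology is intuitionistically provable; not not B implies B is classically a tautology.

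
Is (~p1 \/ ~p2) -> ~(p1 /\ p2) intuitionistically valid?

Yes

This is a constructively valid De Morgan direction (disjunction of negations to negated conjunction), which is intuitionistically derivable.
If ~p1 holds at a world then no accessible world forces p1, hence none forces p1 /\ p2; likewise for ~p2.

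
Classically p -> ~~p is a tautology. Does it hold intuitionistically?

Yes

This is double-negation introduction, which is intuitionistically derivable.
If a world forces p then every accessible world forces p (persistence), so none forces ~p; hence ~~p.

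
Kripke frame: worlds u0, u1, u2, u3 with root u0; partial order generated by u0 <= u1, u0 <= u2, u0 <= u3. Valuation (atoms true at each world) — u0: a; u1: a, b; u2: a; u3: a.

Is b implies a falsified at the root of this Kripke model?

No

u0 forces b implies a: every world accessible from u0 that forces b (namely u1) also forces a.
So the root u0 forces b implies a; the model is not a countermodel.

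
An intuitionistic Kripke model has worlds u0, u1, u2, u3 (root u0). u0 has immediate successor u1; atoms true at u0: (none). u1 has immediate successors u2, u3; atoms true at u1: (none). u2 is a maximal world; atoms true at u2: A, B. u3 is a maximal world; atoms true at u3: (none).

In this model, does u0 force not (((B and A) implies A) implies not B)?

u0 does not force not (((B and A) implies A) implies not B) since u3 is accessible from u0 and u3 forces ((B and A) implies A) implies not B.
u3 forces ((B and A) implies A) implies not B: every world accessible from u3 that forces (B and A) implies A (namely u3) also forces not B.

No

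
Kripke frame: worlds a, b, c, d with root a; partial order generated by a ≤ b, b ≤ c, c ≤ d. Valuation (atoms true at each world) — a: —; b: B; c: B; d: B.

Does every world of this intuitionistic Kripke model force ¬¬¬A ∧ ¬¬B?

a ⊩ ¬¬¬A ∧ ¬¬B since a forces both conjuncts.
Since the root a forces ¬¬¬A ∧ ¬¬B and forcing is persistent (monotone upward), every world forces it.

Yes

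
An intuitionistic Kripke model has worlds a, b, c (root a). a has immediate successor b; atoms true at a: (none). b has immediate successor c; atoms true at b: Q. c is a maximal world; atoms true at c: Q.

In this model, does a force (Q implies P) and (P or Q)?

a does not force (Q implies P) and (P or Q) since a fails Q implies P.

No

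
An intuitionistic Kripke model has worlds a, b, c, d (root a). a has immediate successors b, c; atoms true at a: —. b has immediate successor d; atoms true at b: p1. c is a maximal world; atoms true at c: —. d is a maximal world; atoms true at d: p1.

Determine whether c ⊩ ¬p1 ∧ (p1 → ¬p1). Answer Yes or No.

Yes

c ⊩ ¬p1 ∧ (p1 → ¬p1) since c forces both conjuncts.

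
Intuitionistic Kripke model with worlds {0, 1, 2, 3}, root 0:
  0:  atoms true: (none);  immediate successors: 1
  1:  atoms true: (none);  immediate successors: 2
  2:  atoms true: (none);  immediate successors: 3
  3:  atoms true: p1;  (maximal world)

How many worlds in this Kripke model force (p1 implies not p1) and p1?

0

0: does not force it — 0 does not force (p1 implies not p1) and p1 since 0 fails p1 implies not p1.
1: does not force it.
2: does not force it.
3: does not force it.
Worlds forcing the formula: { }.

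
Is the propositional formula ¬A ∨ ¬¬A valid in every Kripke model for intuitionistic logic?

This is the weak law of excluded middle, which is not intuitionistically valid.
A Kripke countermodel: worlds 0, 1, 2; order generated by 0 ≤ 1, 0 ≤ 2; atoms true at each world — 0:{}; 1:{A}; 2:{}.
0 ⊮ ¬A ∨ ¬¬A: neither disjunct is forced at 0.
0 ⊮ ¬A since 1 is accessible from 0 and 1 ⊩ A.
So the root 0 does not force the formula.

No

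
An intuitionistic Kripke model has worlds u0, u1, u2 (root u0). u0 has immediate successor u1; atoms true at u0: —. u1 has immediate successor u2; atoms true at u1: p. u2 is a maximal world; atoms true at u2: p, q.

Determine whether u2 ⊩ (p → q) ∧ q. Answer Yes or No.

Yes

u2 ⊩ (p → q) ∧ q since u2 forces both conjuncts.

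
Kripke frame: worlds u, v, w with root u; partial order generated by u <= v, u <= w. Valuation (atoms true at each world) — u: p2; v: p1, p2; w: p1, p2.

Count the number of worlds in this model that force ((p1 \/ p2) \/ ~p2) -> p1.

2

u: does not force it — u ||-/- ((p1 \/ p2) \/ ~p2) -> p1: already at u itself, u ||- (p1 \/ p2) \/ ~p2 but u ||-/- p1.
v: forces it.
w: forces it.
Worlds forcing the formula: {v, w}.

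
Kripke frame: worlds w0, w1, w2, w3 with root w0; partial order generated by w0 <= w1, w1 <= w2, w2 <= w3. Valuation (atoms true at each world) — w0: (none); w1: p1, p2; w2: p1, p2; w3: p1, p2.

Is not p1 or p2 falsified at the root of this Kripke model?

Yes

w0 does not force not p1 or p2: neither disjunct is forced at w0.
w0 does not force not p1 since w1 is accessible from w0 and w1 forces p1.
So the root w0 does not force not p1 or p2; the model is a countermodel.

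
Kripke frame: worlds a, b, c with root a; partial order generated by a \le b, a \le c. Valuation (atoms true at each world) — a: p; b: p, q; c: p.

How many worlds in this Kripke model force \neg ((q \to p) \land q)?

1

a: does not force it — a \nVdash \neg ((q \to p) \land q) since b is accessible from a and b \Vdash (q \to p) \land q.
b: does not force it — b \nVdash \neg ((q \to p) \land q) since b is accessible from b and b \Vdash (q \to p) \land q.
c: forces it.
Worlds forcing the formula: {c}.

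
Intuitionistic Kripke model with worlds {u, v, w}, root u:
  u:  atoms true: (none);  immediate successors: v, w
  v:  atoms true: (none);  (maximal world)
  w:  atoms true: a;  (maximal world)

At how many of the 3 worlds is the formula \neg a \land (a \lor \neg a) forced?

1

u: does not force it — u \nVdash \neg a \land (a \lor \neg a) since u fails \neg a.
v: forces it.
w: does not force it — w \nVdash \neg a \land (a \lor \neg a) since w fails \neg a.
Worlds forcing the formula: {v}.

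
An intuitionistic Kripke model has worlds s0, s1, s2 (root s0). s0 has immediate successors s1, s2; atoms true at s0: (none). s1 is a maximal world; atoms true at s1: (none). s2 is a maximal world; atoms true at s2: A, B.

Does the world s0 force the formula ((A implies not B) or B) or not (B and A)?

No

s0 does not force ((A implies not B) or B) or not (B and A): neither disjunct is forced at s0.
s0 does not force (A implies not B) or B: neither disjunct is forced at s0.
s0 does not force A implies not B: at the accessible world s2, s2 forces A but s2 does not force not B.
s2 does not force not B since s2 is accessible from s2 and s2 forces B.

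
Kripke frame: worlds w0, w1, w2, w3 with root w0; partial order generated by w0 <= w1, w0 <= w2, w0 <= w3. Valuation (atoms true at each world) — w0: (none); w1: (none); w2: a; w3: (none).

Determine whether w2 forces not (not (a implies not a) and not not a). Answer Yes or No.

No

w2 does not force not (not (a implies not a) and not not a) since w2 is accessible from w2 and w2 forces not (a implies not a) and not not a.
w2 forces not (a implies not a) and not not a since w2 forces both conjuncts.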